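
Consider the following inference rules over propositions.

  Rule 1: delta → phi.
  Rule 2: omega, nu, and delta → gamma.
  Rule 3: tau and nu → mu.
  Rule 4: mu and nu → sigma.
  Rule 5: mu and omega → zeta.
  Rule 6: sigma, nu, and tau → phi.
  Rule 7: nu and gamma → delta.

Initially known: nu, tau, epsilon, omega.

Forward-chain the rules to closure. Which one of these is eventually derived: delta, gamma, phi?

phi

From tau and nu, Rule 3 gives mu.
mu and nu hold, so sigma follows (Rule 4).
From sigma, nu, and tau, Rule 6 gives phi.
delta would need nu and gamma (Rule 7), but gamma is never established. gamma would need omega, nu, and delta (Rule 2), but delta is never established.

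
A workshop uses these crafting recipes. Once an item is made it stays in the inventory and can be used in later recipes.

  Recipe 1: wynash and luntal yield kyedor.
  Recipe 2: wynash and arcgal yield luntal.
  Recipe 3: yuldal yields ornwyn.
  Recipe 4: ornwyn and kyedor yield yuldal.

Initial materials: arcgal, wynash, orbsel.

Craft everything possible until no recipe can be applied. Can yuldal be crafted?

No

yuldal would need ornwyn and kyedor (Recipe 4), but ornwyn is never obtained.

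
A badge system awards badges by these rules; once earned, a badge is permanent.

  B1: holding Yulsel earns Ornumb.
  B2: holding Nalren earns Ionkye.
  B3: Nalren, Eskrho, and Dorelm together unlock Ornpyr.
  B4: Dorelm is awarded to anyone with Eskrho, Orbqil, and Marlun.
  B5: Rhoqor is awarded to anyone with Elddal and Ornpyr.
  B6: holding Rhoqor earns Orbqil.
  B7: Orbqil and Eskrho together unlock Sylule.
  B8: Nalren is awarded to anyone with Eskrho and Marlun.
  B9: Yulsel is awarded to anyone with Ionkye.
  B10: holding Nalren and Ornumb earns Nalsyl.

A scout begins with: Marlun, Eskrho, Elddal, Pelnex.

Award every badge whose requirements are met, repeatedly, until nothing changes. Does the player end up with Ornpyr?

Ornpyr would need Nalren, Eskrho, and Dorelm (B3), but Dorelm is never earned.

No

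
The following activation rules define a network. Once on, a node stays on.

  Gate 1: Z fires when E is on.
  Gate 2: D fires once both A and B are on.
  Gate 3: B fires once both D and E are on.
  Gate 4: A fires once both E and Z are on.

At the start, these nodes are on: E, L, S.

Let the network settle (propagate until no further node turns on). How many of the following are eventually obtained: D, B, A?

Gate 1: E on → Z on.
E and Z are on, so A fires (Gate 4).
D would need A and B (Gate 2), but B never turns on.
B would need D and E (Gate 3), but D never turns on.
A: reached.
Reached: A — 1 of the 3.

1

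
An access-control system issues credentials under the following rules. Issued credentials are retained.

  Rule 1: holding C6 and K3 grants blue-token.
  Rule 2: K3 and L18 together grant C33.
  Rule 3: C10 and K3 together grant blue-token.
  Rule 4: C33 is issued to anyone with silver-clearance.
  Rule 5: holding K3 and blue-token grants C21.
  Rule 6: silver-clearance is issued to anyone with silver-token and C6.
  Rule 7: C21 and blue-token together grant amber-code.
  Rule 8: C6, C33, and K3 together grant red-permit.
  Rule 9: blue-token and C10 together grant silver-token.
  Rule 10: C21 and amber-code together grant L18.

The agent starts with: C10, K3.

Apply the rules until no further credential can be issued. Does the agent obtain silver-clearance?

No

silver-clearance would need silver-token and C6 (Rule 6), but C6 is never granted.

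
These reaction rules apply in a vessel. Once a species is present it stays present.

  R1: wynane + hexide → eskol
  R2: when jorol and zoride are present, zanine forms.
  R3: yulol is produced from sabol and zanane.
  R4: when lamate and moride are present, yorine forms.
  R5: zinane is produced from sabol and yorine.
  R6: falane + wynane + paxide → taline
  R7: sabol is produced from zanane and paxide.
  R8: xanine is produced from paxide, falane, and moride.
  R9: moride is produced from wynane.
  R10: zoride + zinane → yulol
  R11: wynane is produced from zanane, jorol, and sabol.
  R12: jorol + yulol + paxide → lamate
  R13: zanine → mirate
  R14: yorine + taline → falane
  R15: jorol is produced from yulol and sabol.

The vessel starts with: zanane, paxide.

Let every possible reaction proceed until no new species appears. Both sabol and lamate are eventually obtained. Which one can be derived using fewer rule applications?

sabol: zanane and paxide present → sabol forms (R7). [1 rule application]
lamate: zanane and paxide present → sabol forms (R7). sabol and zanane present → yulol forms (R3). yulol and sabol present → jorol forms (R15). jorol, yulol, and paxide present → lamate forms (R12). [4 rule applications]
sabol needs fewer.

sabol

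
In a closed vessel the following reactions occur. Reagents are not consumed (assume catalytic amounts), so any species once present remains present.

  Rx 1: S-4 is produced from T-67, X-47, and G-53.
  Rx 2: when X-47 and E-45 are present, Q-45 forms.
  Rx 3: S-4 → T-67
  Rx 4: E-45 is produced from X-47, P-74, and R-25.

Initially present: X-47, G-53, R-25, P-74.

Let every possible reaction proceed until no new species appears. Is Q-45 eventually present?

Yes

X-47, P-74, and R-25 present → E-45 forms (Rx 4).
X-47 and E-45 present → Q-45 forms (Rx 2).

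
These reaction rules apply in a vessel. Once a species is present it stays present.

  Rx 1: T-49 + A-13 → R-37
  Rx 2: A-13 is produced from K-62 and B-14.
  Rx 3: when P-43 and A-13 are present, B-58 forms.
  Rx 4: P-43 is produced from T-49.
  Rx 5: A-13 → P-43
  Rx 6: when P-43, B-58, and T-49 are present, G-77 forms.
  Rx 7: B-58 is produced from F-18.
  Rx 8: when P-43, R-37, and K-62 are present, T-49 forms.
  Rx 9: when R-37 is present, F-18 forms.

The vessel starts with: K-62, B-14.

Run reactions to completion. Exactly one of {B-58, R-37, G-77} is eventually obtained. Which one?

K-62 and B-14 present → A-13 forms (Rx 2).
A-13 present → P-43 forms (Rx 5).
P-43 and A-13 present → B-58 forms (Rx 3).
R-37 would need T-49 and A-13 (Rx 1), but T-49 never forms. G-77 would need P-43, B-58, and T-49 (Rx 6), but T-49 never forms.

B-58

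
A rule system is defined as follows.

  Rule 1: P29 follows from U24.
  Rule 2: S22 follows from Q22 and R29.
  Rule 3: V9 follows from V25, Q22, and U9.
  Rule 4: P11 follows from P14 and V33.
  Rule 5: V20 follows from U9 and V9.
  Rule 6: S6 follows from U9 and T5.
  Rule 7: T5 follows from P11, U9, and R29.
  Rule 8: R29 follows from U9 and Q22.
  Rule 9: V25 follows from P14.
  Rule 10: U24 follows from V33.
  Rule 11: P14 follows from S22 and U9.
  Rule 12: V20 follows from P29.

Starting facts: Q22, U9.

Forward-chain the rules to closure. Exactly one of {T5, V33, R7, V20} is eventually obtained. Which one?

V20

U9 and Q22 hold, so R29 follows (Rule 8).
Q22 and R29 hold, so S22 follows (Rule 2).
From S22 and U9, Rule 11 gives P14.
From P14, Rule 9 gives V25.
V25, Q22, and U9 hold, so V9 follows (Rule 3).
From U9 and V9, Rule 5 gives V20.
T5 would need P11, U9, and R29 (Rule 7), but P11 is never established. No rule produces V33, and it is not given. No rule produces R7, and it is not given.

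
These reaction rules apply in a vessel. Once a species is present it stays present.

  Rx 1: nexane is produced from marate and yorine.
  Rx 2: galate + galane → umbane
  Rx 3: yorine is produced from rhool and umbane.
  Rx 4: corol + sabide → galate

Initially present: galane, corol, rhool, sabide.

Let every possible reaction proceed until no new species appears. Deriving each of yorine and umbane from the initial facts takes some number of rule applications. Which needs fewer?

umbane: corol and sabide present → galate forms (Rx 4). galate and galane present → umbane forms (Rx 2). [2 rule applications]
yorine: corol and sabide present → galate forms (Rx 4). galate and galane present → umbane forms (Rx 2). rhool and umbane present → yorine forms (Rx 3). [3 rule applications]
umbane needs fewer.

umbane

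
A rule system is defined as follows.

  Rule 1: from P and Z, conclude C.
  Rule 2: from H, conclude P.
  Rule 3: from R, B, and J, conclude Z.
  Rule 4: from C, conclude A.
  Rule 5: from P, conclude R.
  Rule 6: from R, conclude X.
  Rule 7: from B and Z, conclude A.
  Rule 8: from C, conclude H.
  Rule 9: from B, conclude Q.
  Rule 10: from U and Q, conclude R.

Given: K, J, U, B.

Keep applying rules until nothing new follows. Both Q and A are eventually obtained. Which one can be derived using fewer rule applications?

Q

Q: B holds, so Q follows (Rule 9). [1 rule application]
A: From B, Rule 9 gives Q. From U and Q, Rule 10 gives R. From R, B, and J, Rule 3 gives Z. From B and Z, Rule 7 gives A. [4 rule applications]
Q needs fewer.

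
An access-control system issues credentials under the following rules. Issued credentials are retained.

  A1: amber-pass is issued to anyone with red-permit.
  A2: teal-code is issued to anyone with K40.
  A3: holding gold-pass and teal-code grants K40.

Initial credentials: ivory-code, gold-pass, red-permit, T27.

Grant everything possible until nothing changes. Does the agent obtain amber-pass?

Yes

Holding red-permit grants amber-pass (A1).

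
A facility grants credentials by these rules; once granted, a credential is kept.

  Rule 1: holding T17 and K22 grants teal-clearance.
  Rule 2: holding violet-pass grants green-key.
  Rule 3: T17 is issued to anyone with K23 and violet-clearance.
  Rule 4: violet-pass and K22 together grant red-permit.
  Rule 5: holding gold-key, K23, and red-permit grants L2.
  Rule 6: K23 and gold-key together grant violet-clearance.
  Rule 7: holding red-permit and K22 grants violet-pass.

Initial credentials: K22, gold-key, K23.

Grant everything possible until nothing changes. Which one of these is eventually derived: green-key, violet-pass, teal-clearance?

teal-clearance

Holding K23 and gold-key grants violet-clearance (Rule 6).
Holding K23 and violet-clearance grants T17 (Rule 3).
Holding T17 and K22 grants teal-clearance (Rule 1).
green-key would need violet-pass (Rule 2), but violet-pass is never granted. violet-pass would need red-permit and K22 (Rule 7), but red-permit is never granted.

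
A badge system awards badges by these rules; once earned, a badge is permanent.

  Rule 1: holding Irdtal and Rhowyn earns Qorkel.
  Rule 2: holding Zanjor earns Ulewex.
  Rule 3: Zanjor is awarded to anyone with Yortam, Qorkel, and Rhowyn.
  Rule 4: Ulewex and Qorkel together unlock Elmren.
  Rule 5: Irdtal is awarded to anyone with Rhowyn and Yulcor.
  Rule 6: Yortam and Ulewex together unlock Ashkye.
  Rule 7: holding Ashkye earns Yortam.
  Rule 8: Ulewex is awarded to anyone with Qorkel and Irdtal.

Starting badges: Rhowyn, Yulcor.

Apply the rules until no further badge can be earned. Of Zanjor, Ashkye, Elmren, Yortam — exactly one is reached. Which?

Elmren

With Rhowyn and Yulcor, Irdtal is earned (Rule 5).
With Irdtal and Rhowyn, Qorkel is earned (Rule 1).
With Qorkel and Irdtal, Ulewex is earned (Rule 8).
With Ulewex and Qorkel, Elmren is earned (Rule 4).
Zanjor would need Yortam, Qorkel, and Rhowyn (Rule 3), but Yortam is never earned. Yortam would need Ashkye (Rule 7), but Ashkye is never earned. Ashkye would need Yortam and Ulewex (Rule 6), but Yortam is never earned.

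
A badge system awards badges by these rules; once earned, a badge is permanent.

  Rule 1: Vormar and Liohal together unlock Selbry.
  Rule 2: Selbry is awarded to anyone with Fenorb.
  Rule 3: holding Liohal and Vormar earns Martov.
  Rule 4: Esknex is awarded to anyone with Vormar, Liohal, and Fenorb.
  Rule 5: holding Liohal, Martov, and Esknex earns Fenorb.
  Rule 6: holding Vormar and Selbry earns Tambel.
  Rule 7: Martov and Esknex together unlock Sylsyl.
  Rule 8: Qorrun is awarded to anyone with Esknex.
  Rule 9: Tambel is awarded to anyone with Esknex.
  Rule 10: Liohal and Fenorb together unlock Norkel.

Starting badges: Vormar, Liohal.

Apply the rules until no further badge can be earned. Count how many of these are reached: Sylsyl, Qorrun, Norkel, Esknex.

Sylsyl would need Martov and Esknex (Rule 7), but Esknex is never earned.
Qorrun would need Esknex (Rule 8), but Esknex is never earned.
Norkel would need Liohal and Fenorb (Rule 10), but Fenorb is never earned.
Esknex would need Vormar, Liohal, and Fenorb (Rule 4), but Fenorb is never earned.
None of the 4 are reached.

0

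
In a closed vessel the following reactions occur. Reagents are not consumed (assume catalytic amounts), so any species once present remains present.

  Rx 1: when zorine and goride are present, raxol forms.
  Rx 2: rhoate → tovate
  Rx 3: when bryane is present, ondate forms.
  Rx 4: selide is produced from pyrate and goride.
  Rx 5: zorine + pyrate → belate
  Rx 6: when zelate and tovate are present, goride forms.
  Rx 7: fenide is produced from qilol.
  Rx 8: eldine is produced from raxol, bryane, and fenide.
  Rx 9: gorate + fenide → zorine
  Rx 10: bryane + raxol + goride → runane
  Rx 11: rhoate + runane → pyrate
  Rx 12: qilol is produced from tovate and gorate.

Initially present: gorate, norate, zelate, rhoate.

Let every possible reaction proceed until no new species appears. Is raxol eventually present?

rhoate present → tovate forms (Rx 2).
tovate and gorate present → qilol forms (Rx 12).
zelate and tovate present → goride forms (Rx 6).
qilol present → fenide forms (Rx 7).
gorate and fenide present → zorine forms (Rx 9).
zorine and goride present → raxol forms (Rx 1).

Yes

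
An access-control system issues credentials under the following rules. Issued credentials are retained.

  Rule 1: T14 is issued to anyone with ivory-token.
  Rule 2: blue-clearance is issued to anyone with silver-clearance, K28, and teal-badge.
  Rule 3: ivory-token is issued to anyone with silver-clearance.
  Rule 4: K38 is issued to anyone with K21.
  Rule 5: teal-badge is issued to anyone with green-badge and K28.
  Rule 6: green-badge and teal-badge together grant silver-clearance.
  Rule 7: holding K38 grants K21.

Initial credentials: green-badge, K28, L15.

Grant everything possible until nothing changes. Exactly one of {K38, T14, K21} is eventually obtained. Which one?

T14

Holding green-badge and K28 grants teal-badge (Rule 5).
Holding green-badge and teal-badge grants silver-clearance (Rule 6).
Holding silver-clearance grants ivory-token (Rule 3).
Holding ivory-token grants T14 (Rule 1).
K21 would need K38 (Rule 7), but K38 is never granted. K38 would need K21 (Rule 4), but K21 is never granted.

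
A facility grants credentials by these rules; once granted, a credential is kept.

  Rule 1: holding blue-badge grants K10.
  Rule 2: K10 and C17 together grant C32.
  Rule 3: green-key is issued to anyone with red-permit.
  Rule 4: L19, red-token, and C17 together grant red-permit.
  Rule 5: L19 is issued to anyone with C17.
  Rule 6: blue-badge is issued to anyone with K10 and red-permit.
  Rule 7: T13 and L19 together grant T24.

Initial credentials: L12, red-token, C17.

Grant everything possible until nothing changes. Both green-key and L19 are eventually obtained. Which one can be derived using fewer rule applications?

L19

L19: Holding C17 grants L19 (Rule 5). [1 rule application]
green-key: Holding C17 grants L19 (Rule 5). Holding L19, red-token, and C17 grants red-permit (Rule 4). Holding red-permit grants green-key (Rule 3). [3 rule applications]
L19 needs fewer.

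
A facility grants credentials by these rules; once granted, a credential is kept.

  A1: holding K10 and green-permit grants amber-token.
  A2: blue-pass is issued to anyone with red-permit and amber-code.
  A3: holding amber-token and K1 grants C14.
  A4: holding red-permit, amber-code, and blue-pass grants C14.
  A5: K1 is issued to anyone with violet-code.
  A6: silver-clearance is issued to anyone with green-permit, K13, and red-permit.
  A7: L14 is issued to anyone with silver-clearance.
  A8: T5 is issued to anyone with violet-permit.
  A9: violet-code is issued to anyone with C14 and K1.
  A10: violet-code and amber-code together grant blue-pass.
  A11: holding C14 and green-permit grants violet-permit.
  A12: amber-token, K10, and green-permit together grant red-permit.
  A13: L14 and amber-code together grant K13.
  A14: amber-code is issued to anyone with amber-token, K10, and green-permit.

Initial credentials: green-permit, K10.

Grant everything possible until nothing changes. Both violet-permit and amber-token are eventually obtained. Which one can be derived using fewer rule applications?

amber-token: Holding K10 and green-permit grants amber-token (A1). [1 rule application]
violet-permit: Holding K10 and green-permit grants amber-token (A1). Holding amber-token, K10, and green-permit grants amber-code (A14). Holding amber-token, K10, and green-permit grants red-permit (A12). Holding red-permit and amber-code grants blue-pass (A2). Holding red-permit, amber-code, and blue-pass grants C14 (A4). Holding C14 and green-permit grants violet-permit (A11). [6 rule applications]
amber-token needs fewer.

amber-token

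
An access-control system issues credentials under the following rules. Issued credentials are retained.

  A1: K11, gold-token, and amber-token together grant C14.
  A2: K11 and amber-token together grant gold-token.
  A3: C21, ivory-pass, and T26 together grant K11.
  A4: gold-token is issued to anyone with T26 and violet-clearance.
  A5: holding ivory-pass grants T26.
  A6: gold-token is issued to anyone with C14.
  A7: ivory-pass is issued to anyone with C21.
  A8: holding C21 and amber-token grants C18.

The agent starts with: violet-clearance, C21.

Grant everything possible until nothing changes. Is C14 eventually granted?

C14 would need K11, gold-token, and amber-token (A1), but amber-token is never granted.

No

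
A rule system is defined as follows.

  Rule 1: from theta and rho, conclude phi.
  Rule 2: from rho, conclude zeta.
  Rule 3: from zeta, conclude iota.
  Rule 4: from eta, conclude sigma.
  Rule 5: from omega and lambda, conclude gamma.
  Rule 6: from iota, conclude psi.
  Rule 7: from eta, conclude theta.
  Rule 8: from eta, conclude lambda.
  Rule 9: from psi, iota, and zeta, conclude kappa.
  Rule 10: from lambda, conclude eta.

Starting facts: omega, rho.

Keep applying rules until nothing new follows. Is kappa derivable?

Yes

From rho, Rule 2 gives zeta.
zeta holds, so iota follows (Rule 3).
iota holds, so psi follows (Rule 6).
From psi, iota, and zeta, Rule 9 gives kappa.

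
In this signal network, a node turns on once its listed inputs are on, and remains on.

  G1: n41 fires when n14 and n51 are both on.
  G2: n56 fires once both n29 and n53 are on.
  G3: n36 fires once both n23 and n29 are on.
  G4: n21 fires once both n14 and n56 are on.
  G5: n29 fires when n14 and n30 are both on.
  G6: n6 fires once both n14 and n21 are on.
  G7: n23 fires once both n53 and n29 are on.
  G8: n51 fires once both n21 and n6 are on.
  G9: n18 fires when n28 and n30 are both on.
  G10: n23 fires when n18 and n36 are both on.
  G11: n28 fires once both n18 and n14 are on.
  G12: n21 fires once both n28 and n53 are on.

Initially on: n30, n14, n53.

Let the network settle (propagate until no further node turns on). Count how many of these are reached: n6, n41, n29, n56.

G5: n14 and n30 on → n29 on.
G2: n29 and n53 on → n56 on.
n14 and n56 are on, so n21 fires (G4).
G6: n14 and n21 on → n6 on.
n21 and n6 are on, so n51 fires (G8).
n14 and n51 are on, so n41 fires (G1).
n6: reached.
n41: reached.
n29: reached.
n56: reached.
All 4 are reached.

4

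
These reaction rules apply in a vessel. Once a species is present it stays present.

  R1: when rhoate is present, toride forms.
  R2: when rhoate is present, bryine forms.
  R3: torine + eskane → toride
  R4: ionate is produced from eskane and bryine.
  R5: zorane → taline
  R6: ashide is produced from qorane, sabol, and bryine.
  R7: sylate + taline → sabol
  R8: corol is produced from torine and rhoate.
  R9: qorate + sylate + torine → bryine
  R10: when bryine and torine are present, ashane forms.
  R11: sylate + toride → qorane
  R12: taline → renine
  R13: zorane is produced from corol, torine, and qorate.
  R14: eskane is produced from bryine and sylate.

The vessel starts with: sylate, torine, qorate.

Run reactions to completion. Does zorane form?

zorane would need corol, torine, and qorate (R13), but corol never forms.

No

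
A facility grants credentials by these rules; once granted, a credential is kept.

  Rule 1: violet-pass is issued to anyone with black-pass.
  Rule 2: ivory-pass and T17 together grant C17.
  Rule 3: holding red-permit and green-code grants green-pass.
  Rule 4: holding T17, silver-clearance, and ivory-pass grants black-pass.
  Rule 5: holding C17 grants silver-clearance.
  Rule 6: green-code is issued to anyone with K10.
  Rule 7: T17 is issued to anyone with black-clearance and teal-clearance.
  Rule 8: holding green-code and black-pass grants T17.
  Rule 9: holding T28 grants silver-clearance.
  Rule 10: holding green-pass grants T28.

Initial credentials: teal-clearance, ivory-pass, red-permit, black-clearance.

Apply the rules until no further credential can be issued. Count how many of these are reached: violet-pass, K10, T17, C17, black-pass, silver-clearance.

5

Holding black-clearance and teal-clearance grants T17 (Rule 7).
Holding ivory-pass and T17 grants C17 (Rule 2).
Holding C17 grants silver-clearance (Rule 5).
Holding T17, silver-clearance, and ivory-pass grants black-pass (Rule 4).
Holding black-pass grants violet-pass (Rule 1).
violet-pass: reached.
No rule produces K10, and it is not given.
T17: reached.
C17: reached.
black-pass: reached.
silver-clearance: reached.
Reached: violet-pass, T17, C17, black-pass, and silver-clearance — 5 of the 6.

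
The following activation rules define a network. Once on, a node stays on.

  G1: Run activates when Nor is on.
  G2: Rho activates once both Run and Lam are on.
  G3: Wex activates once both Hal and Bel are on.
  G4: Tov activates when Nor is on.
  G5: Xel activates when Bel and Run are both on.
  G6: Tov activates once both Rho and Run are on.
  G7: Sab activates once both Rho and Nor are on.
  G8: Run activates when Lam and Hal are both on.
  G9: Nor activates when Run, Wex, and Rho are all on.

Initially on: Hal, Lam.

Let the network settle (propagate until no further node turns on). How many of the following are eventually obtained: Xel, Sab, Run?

Lam and Hal are on, so Run activates (G8).
Xel would need Bel and Run (G5), but Bel never turns on.
Sab would need Rho and Nor (G7), but Nor never turns on.
Run: reached.
Reached: Run — 1 of the 3.

1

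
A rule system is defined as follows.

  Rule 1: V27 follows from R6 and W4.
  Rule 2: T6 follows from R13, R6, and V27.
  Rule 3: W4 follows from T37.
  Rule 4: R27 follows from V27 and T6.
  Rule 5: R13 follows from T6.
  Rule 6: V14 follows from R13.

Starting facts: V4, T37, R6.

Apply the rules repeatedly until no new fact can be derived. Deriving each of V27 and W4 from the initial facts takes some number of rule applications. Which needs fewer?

W4

W4: From T37, Rule 3 gives W4. [1 rule application]
V27: From T37, Rule 3 gives W4. R6 and W4 hold, so V27 follows (Rule 1). [2 rule applications]
W4 needs fewer.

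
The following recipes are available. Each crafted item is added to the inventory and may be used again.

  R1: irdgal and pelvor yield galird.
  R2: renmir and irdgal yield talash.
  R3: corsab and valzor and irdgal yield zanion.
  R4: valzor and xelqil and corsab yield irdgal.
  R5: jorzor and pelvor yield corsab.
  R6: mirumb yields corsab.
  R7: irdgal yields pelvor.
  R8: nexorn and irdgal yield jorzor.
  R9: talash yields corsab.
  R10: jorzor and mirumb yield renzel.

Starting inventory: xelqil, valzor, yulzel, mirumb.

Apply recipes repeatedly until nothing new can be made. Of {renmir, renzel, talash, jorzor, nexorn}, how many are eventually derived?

0

No rule produces renmir, and it is not given.
renzel would need jorzor and mirumb (R10), but jorzor is never obtained.
talash would need renmir and irdgal (R2), but renmir is never obtained.
jorzor would need nexorn and irdgal (R8), but nexorn is never obtained.
No rule produces nexorn, and it is not given.
None of the 5 are reached.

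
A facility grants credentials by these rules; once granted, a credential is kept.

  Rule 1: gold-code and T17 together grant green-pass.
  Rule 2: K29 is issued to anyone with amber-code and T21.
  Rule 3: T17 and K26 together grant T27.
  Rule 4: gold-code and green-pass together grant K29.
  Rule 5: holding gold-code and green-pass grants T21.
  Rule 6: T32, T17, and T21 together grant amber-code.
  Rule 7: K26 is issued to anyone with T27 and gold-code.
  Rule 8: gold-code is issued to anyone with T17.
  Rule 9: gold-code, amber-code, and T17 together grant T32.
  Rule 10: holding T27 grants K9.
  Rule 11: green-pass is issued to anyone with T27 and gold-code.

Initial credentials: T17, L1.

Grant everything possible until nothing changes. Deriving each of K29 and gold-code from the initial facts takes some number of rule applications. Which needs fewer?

gold-code: Holding T17 grants gold-code (Rule 8). [1 rule application]
K29: Holding T17 grants gold-code (Rule 8). Holding gold-code and T17 grants green-pass (Rule 1). Holding gold-code and green-pass grants K29 (Rule 4). [3 rule applications]
gold-code needs fewer.

gold-code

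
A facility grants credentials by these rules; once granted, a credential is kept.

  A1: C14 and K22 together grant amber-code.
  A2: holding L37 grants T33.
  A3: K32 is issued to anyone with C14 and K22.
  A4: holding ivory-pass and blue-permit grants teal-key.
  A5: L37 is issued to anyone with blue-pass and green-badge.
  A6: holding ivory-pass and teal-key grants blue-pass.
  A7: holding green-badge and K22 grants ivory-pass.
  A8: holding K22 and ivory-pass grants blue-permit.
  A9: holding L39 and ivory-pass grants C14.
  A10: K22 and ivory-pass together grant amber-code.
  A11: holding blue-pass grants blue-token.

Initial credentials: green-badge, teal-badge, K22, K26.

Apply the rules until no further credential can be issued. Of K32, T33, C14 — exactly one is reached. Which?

T33

Holding green-badge and K22 grants ivory-pass (A7).
Holding K22 and ivory-pass grants blue-permit (A8).
Holding ivory-pass and blue-permit grants teal-key (A4).
Holding ivory-pass and teal-key grants blue-pass (A6).
Holding blue-pass and green-badge grants L37 (A5).
Holding L37 grants T33 (A2).
C14 would need L39 and ivory-pass (A9), but L39 is never granted. K32 would need C14 and K22 (A3), but C14 is never granted.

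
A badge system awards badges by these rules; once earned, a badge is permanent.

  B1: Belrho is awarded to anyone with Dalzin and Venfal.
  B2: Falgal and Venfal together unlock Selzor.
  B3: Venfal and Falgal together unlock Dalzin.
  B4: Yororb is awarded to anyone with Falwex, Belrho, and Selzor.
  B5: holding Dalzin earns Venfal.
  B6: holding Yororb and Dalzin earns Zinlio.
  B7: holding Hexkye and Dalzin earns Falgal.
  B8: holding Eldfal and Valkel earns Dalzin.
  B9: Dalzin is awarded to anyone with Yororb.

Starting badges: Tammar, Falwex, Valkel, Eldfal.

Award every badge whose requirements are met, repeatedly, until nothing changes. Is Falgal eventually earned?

Falgal would need Hexkye and Dalzin (B7), but Hexkye is never earned.

No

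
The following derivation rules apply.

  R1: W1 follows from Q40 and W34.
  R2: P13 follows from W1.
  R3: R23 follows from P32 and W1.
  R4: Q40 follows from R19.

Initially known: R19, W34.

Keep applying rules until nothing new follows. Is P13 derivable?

Yes

From R19, R4 gives Q40.
From Q40 and W34, R1 gives W1.
W1 holds, so P13 follows (R2).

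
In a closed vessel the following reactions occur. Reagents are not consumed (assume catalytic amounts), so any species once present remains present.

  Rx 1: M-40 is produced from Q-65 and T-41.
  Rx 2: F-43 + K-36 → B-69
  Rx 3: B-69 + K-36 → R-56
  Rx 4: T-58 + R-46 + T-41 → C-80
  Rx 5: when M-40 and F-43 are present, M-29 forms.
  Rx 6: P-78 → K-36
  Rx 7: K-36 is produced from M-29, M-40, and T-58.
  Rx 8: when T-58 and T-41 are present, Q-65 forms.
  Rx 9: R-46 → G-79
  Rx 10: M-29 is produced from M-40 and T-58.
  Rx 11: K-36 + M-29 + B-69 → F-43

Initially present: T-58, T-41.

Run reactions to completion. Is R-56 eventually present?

R-56 would need B-69 and K-36 (Rx 3), but B-69 never forms.

No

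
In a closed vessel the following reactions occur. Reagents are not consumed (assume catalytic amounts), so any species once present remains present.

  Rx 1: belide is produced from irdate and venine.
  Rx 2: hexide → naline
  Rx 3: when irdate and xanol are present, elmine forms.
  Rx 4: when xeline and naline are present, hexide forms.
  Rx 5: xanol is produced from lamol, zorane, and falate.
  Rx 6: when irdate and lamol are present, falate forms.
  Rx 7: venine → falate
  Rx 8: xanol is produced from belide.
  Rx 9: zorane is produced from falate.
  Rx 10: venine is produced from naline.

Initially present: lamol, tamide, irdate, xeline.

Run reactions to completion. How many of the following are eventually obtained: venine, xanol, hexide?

irdate and lamol present → falate forms (Rx 6).
falate present → zorane forms (Rx 9).
lamol, zorane, and falate present → xanol forms (Rx 5).
venine would need naline (Rx 10), but naline never forms.
xanol: reached.
hexide would need xeline and naline (Rx 4), but naline never forms.
Reached: xanol — 1 of the 3.

1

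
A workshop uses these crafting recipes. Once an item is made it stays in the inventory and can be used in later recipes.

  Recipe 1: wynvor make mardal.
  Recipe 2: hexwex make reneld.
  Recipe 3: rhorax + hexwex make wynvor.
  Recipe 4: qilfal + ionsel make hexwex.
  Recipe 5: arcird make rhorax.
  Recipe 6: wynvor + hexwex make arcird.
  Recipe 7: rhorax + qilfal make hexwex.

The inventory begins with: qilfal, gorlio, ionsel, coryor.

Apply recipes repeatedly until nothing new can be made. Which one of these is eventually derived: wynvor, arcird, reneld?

Using Recipe 4, qilfal and ionsel make hexwex.
Using Recipe 2, hexwex makes reneld.
arcird would need wynvor and hexwex (Recipe 6), but wynvor is never obtained. wynvor would need rhorax and hexwex (Recipe 3), but rhorax is never obtained.

reneld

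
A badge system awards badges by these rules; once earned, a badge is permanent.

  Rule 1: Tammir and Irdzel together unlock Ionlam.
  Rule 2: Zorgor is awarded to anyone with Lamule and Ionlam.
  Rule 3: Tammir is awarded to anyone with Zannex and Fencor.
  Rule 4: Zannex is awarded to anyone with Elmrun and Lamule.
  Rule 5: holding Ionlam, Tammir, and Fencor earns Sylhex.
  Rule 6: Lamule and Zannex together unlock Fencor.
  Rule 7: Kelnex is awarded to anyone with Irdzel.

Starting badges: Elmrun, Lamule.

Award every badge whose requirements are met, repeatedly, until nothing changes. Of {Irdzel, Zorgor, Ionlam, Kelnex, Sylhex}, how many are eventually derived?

0

No rule produces Irdzel, and it is not given.
Zorgor would need Lamule and Ionlam (Rule 2), but Ionlam is never earned.
Ionlam would need Tammir and Irdzel (Rule 1), but Irdzel is never earned.
Kelnex would need Irdzel (Rule 7), but Irdzel is never earned.
Sylhex would need Ionlam, Tammir, and Fencor (Rule 5), but Ionlam is never earned.
None of the 5 are reached.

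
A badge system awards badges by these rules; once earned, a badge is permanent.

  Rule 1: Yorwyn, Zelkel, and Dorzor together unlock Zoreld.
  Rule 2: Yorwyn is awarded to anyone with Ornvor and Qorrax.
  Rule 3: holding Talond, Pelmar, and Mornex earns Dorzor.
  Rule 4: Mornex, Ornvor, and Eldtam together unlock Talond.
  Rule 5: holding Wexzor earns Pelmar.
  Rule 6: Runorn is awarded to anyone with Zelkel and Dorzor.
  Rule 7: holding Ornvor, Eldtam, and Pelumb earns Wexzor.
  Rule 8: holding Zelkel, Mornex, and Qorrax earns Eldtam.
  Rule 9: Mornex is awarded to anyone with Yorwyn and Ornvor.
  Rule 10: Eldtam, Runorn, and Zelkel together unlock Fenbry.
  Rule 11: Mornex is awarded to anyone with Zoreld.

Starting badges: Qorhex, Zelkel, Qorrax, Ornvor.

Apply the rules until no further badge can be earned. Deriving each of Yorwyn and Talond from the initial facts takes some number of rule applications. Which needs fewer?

Yorwyn

Yorwyn: With Ornvor and Qorrax, Yorwyn is earned (Rule 2). [1 rule application]
Talond: With Ornvor and Qorrax, Yorwyn is earned (Rule 2). With Yorwyn and Ornvor, Mornex is earned (Rule 9). With Zelkel, Mornex, and Qorrax, Eldtam is earned (Rule 8). With Mornex, Ornvor, and Eldtam, Talond is earned (Rule 4). [4 rule applications]
Yorwyn needs fewer.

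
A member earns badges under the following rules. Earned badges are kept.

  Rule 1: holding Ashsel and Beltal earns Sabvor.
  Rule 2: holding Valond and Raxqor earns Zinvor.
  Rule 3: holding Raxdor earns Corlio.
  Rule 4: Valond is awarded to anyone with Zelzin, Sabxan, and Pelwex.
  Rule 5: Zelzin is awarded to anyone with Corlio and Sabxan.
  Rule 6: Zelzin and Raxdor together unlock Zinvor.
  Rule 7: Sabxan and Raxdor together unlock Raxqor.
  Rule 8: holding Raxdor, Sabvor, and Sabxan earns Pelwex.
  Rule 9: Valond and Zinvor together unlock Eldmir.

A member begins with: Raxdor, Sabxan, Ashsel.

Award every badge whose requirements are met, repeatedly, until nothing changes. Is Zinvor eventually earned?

Yes

With Raxdor, Corlio is earned (Rule 3).
With Corlio and Sabxan, Zelzin is earned (Rule 5).
With Zelzin and Raxdor, Zinvor is earned (Rule 6).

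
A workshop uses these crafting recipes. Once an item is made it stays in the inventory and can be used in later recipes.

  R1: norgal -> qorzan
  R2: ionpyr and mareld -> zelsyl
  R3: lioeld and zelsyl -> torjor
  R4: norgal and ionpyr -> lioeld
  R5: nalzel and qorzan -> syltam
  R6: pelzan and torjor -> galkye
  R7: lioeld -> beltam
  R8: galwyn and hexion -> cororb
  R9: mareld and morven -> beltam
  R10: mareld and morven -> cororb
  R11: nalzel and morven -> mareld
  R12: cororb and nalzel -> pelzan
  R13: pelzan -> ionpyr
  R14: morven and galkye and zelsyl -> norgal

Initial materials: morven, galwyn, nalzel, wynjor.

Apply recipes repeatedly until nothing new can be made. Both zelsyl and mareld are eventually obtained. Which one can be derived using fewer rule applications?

mareld

mareld: Using R11, nalzel and morven make mareld. [1 rule application]
zelsyl: nalzel and morven -> mareld (R11). Using R10, mareld and morven make cororb. Using R12, cororb and nalzel make pelzan. Using R13, pelzan makes ionpyr. Using R2, ionpyr and mareld make zelsyl. [5 rule applications]
mareld needs fewer.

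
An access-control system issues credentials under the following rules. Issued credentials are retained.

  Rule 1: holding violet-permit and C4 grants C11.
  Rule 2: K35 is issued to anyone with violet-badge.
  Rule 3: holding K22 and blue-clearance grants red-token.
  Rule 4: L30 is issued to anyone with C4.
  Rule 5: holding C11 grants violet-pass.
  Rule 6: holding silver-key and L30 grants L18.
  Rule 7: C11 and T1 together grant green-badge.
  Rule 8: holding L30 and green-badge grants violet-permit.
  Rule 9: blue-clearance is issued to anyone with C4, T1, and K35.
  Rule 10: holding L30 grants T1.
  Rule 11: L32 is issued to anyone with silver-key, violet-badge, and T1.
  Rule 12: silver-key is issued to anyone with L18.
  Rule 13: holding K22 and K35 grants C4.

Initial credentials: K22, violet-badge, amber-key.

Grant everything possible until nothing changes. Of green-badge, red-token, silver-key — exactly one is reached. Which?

Holding violet-badge grants K35 (Rule 2).
Holding K22 and K35 grants C4 (Rule 13).
Holding C4 grants L30 (Rule 4).
Holding L30 grants T1 (Rule 10).
Holding C4, T1, and K35 grants blue-clearance (Rule 9).
Holding K22 and blue-clearance grants red-token (Rule 3).
green-badge would need C11 and T1 (Rule 7), but C11 is never granted. silver-key would need L18 (Rule 12), but L18 is never granted.

red-token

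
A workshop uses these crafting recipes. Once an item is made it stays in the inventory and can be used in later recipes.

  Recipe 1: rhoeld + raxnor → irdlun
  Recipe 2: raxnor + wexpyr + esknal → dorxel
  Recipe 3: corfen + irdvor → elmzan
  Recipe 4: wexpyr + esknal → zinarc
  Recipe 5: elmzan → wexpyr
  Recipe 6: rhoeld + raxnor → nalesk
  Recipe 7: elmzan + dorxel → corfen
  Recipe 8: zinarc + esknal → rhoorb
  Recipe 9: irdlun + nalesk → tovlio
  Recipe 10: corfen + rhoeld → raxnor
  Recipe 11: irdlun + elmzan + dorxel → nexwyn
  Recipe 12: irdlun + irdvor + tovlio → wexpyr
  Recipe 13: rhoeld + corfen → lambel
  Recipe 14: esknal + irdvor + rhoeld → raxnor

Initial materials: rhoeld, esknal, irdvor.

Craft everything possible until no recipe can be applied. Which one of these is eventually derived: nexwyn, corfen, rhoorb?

esknal + irdvor + rhoeld → raxnor (Recipe 14).
rhoeld + raxnor → irdlun (Recipe 1).
rhoeld + raxnor → nalesk (Recipe 6).
irdlun + nalesk → tovlio (Recipe 9).
irdlun + irdvor + tovlio → wexpyr (Recipe 12).
Using Recipe 4, wexpyr and esknal make zinarc.
Using Recipe 8, zinarc and esknal make rhoorb.
corfen would need elmzan and dorxel (Recipe 7), but elmzan is never obtained. nexwyn would need irdlun, elmzan, and dorxel (Recipe 11), but elmzan is never obtained.

rhoorb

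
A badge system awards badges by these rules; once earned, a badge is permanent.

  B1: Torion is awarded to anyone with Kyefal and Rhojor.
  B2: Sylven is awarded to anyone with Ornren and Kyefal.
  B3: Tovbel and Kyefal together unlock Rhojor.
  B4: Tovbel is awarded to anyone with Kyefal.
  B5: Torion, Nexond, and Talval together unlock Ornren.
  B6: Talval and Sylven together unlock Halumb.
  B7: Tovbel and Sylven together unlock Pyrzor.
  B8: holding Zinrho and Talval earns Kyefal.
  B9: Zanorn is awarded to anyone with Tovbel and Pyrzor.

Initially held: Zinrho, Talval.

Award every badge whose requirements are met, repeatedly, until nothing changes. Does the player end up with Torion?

With Zinrho and Talval, Kyefal is earned (B8).
With Kyefal, Tovbel is earned (B4).
With Tovbel and Kyefal, Rhojor is earned (B3).
With Kyefal and Rhojor, Torion is earned (B1).

Yes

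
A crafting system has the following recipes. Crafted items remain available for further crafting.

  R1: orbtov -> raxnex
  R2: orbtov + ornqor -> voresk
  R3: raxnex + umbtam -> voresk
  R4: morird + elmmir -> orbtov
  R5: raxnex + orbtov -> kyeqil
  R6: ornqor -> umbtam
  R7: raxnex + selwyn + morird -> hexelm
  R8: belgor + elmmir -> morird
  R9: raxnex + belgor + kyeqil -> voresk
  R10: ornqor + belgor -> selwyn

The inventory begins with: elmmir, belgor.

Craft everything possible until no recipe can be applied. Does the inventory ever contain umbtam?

No

umbtam would need ornqor (R6), but ornqor is never obtained.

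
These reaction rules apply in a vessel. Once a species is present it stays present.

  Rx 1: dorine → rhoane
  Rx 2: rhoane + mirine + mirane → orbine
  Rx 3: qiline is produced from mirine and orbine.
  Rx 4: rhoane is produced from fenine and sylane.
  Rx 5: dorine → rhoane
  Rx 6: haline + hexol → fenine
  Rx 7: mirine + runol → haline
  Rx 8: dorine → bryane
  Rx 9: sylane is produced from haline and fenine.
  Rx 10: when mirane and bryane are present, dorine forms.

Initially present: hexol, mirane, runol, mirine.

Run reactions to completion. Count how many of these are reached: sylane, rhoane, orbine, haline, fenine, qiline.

6

mirine and runol present → haline forms (Rx 7).
haline and hexol present → fenine forms (Rx 6).
haline and fenine present → sylane forms (Rx 9).
fenine and sylane present → rhoane forms (Rx 4).
rhoane, mirine, and mirane present → orbine forms (Rx 2).
mirine and orbine present → qiline forms (Rx 3).
sylane: reached.
rhoane: reached.
orbine: reached.
haline: reached.
fenine: reached.
qiline: reached.
All 6 are reached.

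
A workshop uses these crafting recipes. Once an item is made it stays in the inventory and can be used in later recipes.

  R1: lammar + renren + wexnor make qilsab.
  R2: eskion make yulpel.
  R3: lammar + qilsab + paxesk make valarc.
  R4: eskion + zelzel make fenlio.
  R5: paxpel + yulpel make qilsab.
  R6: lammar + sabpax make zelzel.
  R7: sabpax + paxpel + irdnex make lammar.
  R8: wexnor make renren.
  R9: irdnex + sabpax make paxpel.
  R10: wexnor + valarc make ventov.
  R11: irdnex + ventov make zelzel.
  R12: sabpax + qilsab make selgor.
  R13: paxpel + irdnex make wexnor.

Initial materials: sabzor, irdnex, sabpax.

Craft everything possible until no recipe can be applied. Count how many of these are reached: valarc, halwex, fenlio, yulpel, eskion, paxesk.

0

valarc would need lammar, qilsab, and paxesk (R3), but paxesk is never obtained.
No rule produces halwex, and it is not given.
fenlio would need eskion and zelzel (R4), but eskion is never obtained.
yulpel would need eskion (R2), but eskion is never obtained.
No rule produces eskion, and it is not given.
No rule produces paxesk, and it is not given.
None of the 6 are reached.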